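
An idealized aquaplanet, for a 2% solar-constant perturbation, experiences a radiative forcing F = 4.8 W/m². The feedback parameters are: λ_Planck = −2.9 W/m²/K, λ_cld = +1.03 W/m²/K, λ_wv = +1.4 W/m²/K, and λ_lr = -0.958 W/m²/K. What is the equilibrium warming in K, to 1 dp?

3.4 K

Net feedback parameter λ = (−2.9) + (+1.03) + (+1.4) + (-0.958) = -1.428 W/m²/K.
ΔT = −F/λ = −4.8/(-1.428) = 3.4 K.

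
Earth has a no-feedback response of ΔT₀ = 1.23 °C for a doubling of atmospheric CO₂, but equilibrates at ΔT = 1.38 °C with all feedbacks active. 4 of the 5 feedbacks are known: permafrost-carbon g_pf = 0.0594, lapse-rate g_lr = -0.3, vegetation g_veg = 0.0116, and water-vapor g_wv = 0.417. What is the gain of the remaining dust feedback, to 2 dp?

-0.08

Amplification A = ΔT/ΔT₀ = 1.38/1.23 = 1.122.
Total gain g = 1 − 1/A = 1 − 1/1.122 = 0.1087.
Known gains sum to 0.0594 − 0.3 + 0.0116 + 0.417 = 0.188.
g_dust = 0.1087 − 0.188 = -0.08.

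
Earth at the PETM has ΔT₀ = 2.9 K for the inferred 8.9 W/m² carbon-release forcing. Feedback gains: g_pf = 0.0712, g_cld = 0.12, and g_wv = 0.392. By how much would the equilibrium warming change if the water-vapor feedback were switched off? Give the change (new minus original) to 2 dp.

Original: g = 0.5832, ΔT = 2.9/(1−0.5832) = 6.9578 K.
Without water-vapor: g' = 0.1912, ΔT' = 2.9/(1−0.1912) = 3.5856 K.
Change = 3.5856 − 6.9578 = -3.37 K.

-3.37 K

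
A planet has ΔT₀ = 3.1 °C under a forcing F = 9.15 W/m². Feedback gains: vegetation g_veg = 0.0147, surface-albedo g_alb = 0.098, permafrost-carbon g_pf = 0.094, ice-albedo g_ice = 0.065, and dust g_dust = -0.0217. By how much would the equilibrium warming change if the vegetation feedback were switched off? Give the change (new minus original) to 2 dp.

Original: g = 0.25, ΔT = 3.1/(1−0.25) = 4.1333 °C.
Without vegetation: g' = 0.2353, ΔT' = 3.1/(1−0.2353) = 4.0539 °C.
Change = 4.0539 − 4.1333 = -0.08 °C.

-0.08 °C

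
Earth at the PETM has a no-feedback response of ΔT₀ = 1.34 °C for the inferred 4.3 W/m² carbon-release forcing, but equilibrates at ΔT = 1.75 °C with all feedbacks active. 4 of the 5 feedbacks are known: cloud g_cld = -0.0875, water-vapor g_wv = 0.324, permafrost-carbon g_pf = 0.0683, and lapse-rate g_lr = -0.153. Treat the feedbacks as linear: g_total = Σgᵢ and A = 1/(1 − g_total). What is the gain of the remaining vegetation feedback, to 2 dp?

Amplification A = ΔT/ΔT₀ = 1.75/1.34 = 1.306.
Total gain g = 1 − 1/A = 1 − 1/1.306 = 0.2343.
Known gains sum to -0.0875 + 0.324 + 0.0683 − 0.153 = 0.1518.
g_veg = 0.2343 − 0.1518 = 0.08.

0.08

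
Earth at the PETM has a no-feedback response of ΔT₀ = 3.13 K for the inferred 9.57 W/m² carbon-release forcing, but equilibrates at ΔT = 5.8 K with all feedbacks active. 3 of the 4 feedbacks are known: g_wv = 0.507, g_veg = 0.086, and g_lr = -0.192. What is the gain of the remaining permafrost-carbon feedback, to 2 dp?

0.06

Amplification A = ΔT/ΔT₀ = 5.8/3.13 = 1.853.
Total gain g = 1 − 1/A = 1 − 1/1.853 = 0.4603.
Known gains sum to 0.507 + 0.086 − 0.192 = 0.401.
g_pf = 0.4603 − 0.401 = 0.06.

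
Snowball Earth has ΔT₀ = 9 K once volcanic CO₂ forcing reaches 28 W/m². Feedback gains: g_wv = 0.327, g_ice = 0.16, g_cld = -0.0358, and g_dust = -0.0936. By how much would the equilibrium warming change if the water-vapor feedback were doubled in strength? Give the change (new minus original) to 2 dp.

14.53 K

Original: g = 0.3576, ΔT = 9/(1−0.3576) = 14.0100 K.
With doubled water-vapor: g' = 0.6846, ΔT' = 9/(1−0.6846) = 28.5352 K.
Change = 28.5352 − 14.0100 = 14.53 K.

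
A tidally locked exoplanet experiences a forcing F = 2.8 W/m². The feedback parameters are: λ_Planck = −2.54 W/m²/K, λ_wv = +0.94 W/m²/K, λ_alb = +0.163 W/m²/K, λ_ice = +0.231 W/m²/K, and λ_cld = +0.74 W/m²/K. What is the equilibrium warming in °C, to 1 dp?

Net feedback parameter λ = (−2.54) + (+0.94) + (+0.163) + (+0.231) + (+0.74) = -0.466 W/m²/K.
ΔT = −F/λ = −2.8/(-0.466) = 6.0 °C.

6.0 °C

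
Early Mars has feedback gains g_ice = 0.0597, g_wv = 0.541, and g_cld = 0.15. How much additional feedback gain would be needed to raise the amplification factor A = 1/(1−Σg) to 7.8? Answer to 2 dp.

0.12

Current total gain = 0.7507.
Target gain for A = 7.8: g* = 1 − 1/7.8 = 0.8718.
Additional gain needed = 0.8718 − 0.7507 = 0.12.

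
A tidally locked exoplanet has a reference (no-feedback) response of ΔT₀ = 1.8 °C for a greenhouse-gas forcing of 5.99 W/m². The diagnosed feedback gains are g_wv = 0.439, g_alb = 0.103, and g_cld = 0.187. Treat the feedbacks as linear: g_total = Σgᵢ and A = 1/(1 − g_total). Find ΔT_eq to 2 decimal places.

6.64 °C

Total gain g = 0.439 + 0.103 + 0.187 = 0.729.
Amplification A = 1/(1 − 0.729) = 3.69.
ΔT = 1.8 × 3.69 = 6.64 °C.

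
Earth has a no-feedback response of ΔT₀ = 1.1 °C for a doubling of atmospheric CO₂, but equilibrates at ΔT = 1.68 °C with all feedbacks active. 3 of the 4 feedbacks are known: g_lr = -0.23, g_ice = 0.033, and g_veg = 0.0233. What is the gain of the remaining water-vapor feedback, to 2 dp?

0.52

Amplification A = ΔT/ΔT₀ = 1.68/1.1 = 1.527.
Total gain g = 1 − 1/A = 1 − 1/1.527 = 0.3451.
Known gains sum to -0.23 + 0.033 + 0.0233 = -0.1737.
g_wv = 0.3451 + 0.1737 = 0.52.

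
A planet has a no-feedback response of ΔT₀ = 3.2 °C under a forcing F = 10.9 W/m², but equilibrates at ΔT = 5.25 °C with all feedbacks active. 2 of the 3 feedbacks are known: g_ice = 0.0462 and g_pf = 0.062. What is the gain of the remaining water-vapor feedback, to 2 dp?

Amplification A = ΔT/ΔT₀ = 5.25/3.2 = 1.641.
Total gain g = 1 − 1/A = 1 − 1/1.641 = 0.3906.
Known gains sum to 0.0462 + 0.062 = 0.1082.
g_wv = 0.3906 − 0.1082 = 0.28.

0.28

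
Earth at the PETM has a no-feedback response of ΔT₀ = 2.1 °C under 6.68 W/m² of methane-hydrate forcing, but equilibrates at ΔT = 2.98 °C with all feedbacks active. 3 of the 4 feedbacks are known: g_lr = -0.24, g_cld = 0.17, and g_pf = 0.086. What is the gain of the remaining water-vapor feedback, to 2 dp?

Amplification A = ΔT/ΔT₀ = 2.98/2.1 = 1.419.
Total gain g = 1 − 1/A = 1 − 1/1.419 = 0.2953.
Known gains sum to -0.24 + 0.17 + 0.086 = 0.016.
g_wv = 0.2953 − 0.016 = 0.28.

0.28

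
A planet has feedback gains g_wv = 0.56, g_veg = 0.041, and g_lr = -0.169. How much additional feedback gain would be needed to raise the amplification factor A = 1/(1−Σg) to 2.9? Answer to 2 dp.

0.22

Current total gain = 0.432.
Target gain for A = 2.9: g* = 1 − 1/2.9 = 0.6552.
Additional gain needed = 0.6552 − 0.432 = 0.22.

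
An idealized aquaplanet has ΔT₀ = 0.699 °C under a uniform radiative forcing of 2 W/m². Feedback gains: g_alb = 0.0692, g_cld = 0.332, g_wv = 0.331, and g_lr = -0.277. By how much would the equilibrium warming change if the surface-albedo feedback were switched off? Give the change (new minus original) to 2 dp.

Original: g = 0.4552, ΔT = 0.699/(1−0.4552) = 1.2830 °C.
Without surface-albedo: g' = 0.386, ΔT' = 0.699/(1−0.386) = 1.1384 °C.
Change = 1.1384 − 1.2830 = -0.14 °C.

-0.14 °C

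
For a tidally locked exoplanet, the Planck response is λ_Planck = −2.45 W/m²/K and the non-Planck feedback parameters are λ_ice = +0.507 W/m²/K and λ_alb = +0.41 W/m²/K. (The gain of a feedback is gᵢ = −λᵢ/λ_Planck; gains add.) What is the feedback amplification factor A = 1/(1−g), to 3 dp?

Convert to gains: g_ice = 0.507/2.45 = 0.2069; g_alb = 0.41/2.45 = 0.1673.
Total gain g = 0.3742.
A = 1/(1 − 0.3742) = 1.598.

1.598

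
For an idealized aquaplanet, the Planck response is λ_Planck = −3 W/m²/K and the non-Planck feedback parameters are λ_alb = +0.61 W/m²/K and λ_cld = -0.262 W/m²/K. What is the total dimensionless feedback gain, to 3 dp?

0.116

Convert to gains: g_alb = 0.61/3 = 0.2033; g_cld = -0.262/3 = -0.08733.
Total gain g = 0.11597.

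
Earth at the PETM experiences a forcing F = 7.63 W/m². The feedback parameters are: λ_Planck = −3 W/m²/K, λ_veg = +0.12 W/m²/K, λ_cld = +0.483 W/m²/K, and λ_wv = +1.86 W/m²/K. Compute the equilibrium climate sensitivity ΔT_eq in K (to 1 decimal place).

14.2 K

Net feedback parameter λ = (−3) + (+0.12) + (+0.483) + (+1.86) = -0.537 W/m²/K.
ΔT = −F/λ = −7.63/(-0.537) = 14.2 K.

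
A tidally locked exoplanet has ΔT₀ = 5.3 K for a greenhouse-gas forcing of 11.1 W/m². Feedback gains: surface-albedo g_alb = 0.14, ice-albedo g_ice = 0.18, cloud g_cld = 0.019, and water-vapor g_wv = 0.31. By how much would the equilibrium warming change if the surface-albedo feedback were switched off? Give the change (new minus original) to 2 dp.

-4.31 K

Original: g = 0.649, ΔT = 5.3/(1−0.649) = 15.0997 K.
Without surface-albedo: g' = 0.509, ΔT' = 5.3/(1−0.509) = 10.7943 K.
Change = 10.7943 − 15.0997 = -4.31 K.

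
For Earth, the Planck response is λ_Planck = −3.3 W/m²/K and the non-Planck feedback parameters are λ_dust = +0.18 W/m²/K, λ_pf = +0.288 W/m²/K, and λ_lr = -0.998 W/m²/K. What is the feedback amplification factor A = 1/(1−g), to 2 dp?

0.86

Convert to gains: g_dust = 0.18/3.3 = 0.05455; g_pf = 0.288/3.3 = 0.08727; g_lr = -0.998/3.3 = -0.3024.
Total gain g = -0.16058.
A = 1/(1 + 0.16058) = 0.86.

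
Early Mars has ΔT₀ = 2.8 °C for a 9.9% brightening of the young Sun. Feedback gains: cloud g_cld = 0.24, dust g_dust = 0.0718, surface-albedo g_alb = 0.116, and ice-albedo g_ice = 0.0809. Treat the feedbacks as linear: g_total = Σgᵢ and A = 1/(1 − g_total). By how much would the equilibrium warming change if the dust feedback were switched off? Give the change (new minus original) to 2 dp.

-0.73 °C

Original: g = 0.5087, ΔT = 2.8/(1−0.5087) = 5.6992 °C.
Without dust: g' = 0.4369, ΔT' = 2.8/(1−0.4369) = 4.9725 °C.
Change = 4.9725 − 5.6992 = -0.73 °C.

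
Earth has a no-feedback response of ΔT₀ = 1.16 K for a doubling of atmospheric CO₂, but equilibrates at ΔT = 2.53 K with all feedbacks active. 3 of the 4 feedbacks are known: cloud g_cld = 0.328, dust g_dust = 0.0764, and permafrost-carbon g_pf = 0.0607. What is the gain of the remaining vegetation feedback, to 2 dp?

0.08

Amplification A = ΔT/ΔT₀ = 2.53/1.16 = 2.181.
Total gain g = 1 − 1/A = 1 − 1/2.181 = 0.5415.
Known gains sum to 0.328 + 0.0764 + 0.0607 = 0.4651.
g_veg = 0.5415 − 0.4651 = 0.08.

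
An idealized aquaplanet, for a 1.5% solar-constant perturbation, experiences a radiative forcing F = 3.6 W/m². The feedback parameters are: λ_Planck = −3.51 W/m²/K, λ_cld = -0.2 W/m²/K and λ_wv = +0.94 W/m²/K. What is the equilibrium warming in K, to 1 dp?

1.3 K

Net feedback parameter λ = (−3.51) + (-0.2) + (+0.94) = -2.77 W/m²/K.
ΔT = −F/λ = −3.6/(-2.77) = 1.3 K.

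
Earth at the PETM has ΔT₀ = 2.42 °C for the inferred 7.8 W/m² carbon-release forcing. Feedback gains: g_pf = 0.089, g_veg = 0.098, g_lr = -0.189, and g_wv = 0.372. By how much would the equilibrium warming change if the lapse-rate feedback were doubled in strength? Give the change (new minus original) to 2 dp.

Original: g = 0.37, ΔT = 2.42/(1−0.37) = 3.8413 °C.
With doubled lapse-rate: g' = 0.181, ΔT' = 2.42/(1−0.181) = 2.9548 °C.
Change = 2.9548 − 3.8413 = -0.89 °C.

-0.89 °C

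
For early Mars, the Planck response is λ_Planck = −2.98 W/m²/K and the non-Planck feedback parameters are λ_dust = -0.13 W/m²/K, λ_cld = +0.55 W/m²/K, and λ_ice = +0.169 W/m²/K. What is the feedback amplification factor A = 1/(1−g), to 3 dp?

1.246

Convert to gains: g_dust = -0.13/2.98 = -0.04362; g_cld = 0.55/2.98 = 0.1846; g_ice = 0.169/2.98 = 0.05671.
Total gain g = 0.19769.
A = 1/(1 − 0.19769) = 1.246.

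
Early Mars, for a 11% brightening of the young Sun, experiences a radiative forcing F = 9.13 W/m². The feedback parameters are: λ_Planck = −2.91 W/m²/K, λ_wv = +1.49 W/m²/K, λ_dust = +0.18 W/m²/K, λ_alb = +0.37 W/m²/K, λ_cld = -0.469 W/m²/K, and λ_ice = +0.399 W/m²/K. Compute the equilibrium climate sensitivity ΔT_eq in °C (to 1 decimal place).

Net feedback parameter λ = (−2.91) + (+1.49) + (+0.18) + (+0.37) + (-0.469) + (+0.399) = -0.94 W/m²/K.
ΔT = −F/λ = −9.13/(-0.94) = 9.7 °C.

9.7 °C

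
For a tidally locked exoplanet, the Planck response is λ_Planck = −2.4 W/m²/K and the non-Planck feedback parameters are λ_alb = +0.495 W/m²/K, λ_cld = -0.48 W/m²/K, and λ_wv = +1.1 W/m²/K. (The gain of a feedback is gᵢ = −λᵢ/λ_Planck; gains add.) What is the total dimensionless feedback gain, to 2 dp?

Convert to gains: g_alb = 0.495/2.4 = 0.2063; g_cld = -0.48/2.4 = -0.2; g_wv = 1.1/2.4 = 0.4583.
Total gain g = 0.4646.

0.46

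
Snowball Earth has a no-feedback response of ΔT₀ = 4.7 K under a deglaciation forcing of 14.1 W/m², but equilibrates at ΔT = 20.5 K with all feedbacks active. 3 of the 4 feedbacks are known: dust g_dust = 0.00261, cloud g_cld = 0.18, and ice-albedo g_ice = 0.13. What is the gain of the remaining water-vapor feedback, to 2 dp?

0.46

Amplification A = ΔT/ΔT₀ = 20.5/4.7 = 4.362.
Total gain g = 1 − 1/A = 1 − 1/4.362 = 0.7707.
Known gains sum to 0.00261 + 0.18 + 0.13 = 0.31261.
g_wv = 0.7707 − 0.31261 = 0.46.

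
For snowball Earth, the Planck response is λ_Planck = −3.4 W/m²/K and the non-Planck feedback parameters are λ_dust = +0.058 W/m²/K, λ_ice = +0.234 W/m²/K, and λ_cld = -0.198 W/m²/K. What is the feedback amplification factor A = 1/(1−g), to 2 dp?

Convert to gains: g_dust = 0.058/3.4 = 0.01706; g_ice = 0.234/3.4 = 0.06882; g_cld = -0.198/3.4 = -0.05824.
Total gain g = 0.02764.
A = 1/(1 − 0.02764) = 1.03.

1.03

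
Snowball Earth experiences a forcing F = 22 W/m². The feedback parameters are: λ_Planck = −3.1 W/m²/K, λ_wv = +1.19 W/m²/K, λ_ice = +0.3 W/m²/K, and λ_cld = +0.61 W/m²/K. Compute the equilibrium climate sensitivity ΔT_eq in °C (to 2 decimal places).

Net feedback parameter λ = (−3.1) + (+1.19) + (+0.3) + (+0.61) = -1 W/m²/K.
ΔT = −F/λ = −22/(-1) = 22.00 °C.

22.00 °C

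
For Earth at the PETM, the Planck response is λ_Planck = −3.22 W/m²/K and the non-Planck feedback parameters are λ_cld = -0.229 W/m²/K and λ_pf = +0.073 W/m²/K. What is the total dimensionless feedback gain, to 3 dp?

-0.048

Convert to gains: g_cld = -0.229/3.22 = -0.07112; g_pf = 0.073/3.22 = 0.02267.
Total gain g = -0.04845.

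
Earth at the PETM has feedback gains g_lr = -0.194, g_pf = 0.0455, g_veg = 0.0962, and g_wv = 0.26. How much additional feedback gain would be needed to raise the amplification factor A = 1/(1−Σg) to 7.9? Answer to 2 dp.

Current total gain = 0.2077.
Target gain for A = 7.9: g* = 1 − 1/7.9 = 0.8734.
Additional gain needed = 0.8734 − 0.2077 = 0.67.

0.67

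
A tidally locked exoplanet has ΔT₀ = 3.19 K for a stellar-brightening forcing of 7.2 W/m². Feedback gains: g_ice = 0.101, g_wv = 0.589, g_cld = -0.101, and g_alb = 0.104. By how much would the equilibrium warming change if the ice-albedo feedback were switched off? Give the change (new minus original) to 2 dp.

-2.57 K

Original: g = 0.693, ΔT = 3.19/(1−0.693) = 10.3909 K.
Without ice-albedo: g' = 0.592, ΔT' = 3.19/(1−0.592) = 7.8186 K.
Change = 7.8186 − 10.3909 = -2.57 K.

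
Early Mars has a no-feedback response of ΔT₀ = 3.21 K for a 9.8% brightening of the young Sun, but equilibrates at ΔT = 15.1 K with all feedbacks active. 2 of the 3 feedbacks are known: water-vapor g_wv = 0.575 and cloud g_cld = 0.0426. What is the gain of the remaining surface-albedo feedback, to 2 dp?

Amplification A = ΔT/ΔT₀ = 15.1/3.21 = 4.704.
Total gain g = 1 − 1/A = 1 − 1/4.704 = 0.7874.
Known gains sum to 0.575 + 0.0426 = 0.6176.
g_alb = 0.7874 − 0.6176 = 0.17.

0.17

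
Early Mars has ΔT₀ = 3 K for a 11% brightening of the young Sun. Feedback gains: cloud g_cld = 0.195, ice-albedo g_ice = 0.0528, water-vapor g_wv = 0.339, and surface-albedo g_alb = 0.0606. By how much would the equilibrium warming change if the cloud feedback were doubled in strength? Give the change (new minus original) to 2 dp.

10.53 K

Original: g = 0.6474, ΔT = 3/(1−0.6474) = 8.5082 K.
With doubled cloud: g' = 0.8424, ΔT' = 3/(1−0.8424) = 19.0355 K.
Change = 19.0355 − 8.5082 = 10.53 K.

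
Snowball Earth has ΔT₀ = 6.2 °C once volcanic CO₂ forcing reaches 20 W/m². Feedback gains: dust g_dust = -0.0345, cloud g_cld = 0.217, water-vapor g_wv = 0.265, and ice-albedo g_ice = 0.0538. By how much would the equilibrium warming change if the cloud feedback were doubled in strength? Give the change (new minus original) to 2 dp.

Original: g = 0.5013, ΔT = 6.2/(1−0.5013) = 12.4323 °C.
With doubled cloud: g' = 0.7183, ΔT' = 6.2/(1−0.7183) = 22.0092 °C.
Change = 22.0092 − 12.4323 = 9.58 °C.

9.58 °C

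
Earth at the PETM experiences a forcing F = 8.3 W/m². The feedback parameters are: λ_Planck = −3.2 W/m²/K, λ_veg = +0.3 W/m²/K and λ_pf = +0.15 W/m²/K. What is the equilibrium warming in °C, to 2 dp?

3.02 °C

Net feedback parameter λ = (−3.2) + (+0.3) + (+0.15) = -2.75 W/m²/K.
ΔT = −F/λ = −8.3/(-2.75) = 3.02 °C.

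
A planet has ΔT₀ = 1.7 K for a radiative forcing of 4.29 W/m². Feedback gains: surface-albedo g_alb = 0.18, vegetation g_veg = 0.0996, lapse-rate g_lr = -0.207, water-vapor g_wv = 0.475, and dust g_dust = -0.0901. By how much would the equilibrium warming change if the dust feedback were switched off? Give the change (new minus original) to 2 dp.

Original: g = 0.4575, ΔT = 1.7/(1−0.4575) = 3.1336 K.
Without dust: g' = 0.5476, ΔT' = 1.7/(1−0.5476) = 3.7577 K.
Change = 3.7577 − 3.1336 = 0.62 K.

0.62 K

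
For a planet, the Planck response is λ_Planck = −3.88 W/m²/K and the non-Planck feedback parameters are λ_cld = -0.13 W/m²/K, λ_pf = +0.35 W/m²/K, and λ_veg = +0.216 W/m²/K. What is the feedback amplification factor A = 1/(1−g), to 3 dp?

1.127

Convert to gains: g_cld = -0.13/3.88 = -0.03351; g_pf = 0.35/3.88 = 0.09021; g_veg = 0.216/3.88 = 0.05567.
Total gain g = 0.11237.
A = 1/(1 − 0.11237) = 1.127.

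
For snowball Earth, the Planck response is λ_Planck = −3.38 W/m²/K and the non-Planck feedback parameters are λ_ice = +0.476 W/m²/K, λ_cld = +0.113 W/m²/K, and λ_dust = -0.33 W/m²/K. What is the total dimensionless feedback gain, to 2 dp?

Convert to gains: g_ice = 0.476/3.38 = 0.1408; g_cld = 0.113/3.38 = 0.03343; g_dust = -0.33/3.38 = -0.09763.
Total gain g = 0.0766.

0.08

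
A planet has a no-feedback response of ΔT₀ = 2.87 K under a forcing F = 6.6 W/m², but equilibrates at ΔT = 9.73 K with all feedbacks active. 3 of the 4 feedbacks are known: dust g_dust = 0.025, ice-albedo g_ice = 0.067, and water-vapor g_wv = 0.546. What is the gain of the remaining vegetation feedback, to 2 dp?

Amplification A = ΔT/ΔT₀ = 9.73/2.87 = 3.39.
Total gain g = 1 − 1/A = 1 − 1/3.39 = 0.705.
Known gains sum to 0.025 + 0.067 + 0.546 = 0.638.
g_veg = 0.705 − 0.638 = 0.07.

0.07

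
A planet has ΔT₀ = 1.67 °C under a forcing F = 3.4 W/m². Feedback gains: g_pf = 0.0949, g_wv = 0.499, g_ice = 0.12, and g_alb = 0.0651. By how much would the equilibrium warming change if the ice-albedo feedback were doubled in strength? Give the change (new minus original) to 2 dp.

8.98 °C

Original: g = 0.779, ΔT = 1.67/(1−0.779) = 7.5566 °C.
With doubled ice-albedo: g' = 0.899, ΔT' = 1.67/(1−0.899) = 16.5347 °C.
Change = 16.5347 − 7.5566 = 8.98 °C.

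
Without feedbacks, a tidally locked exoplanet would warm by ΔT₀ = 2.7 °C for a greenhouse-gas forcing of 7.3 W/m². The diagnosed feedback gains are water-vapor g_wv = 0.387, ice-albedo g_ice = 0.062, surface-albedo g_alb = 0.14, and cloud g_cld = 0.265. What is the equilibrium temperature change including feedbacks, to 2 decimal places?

18.49 °C

Total gain g = 0.387 + 0.062 + 0.14 + 0.265 = 0.854.
Amplification A = 1/(1 − 0.854) = 6.849.
ΔT = 2.7 × 6.849 = 18.49 °C.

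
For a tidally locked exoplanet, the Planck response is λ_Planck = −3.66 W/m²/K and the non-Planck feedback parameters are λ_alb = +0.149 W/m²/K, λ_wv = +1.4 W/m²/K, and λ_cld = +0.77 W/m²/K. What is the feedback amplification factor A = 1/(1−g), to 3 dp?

2.729

Convert to gains: g_alb = 0.149/3.66 = 0.04071; g_wv = 1.4/3.66 = 0.3825; g_cld = 0.77/3.66 = 0.2104.
Total gain g = 0.63361.
A = 1/(1 − 0.63361) = 2.729.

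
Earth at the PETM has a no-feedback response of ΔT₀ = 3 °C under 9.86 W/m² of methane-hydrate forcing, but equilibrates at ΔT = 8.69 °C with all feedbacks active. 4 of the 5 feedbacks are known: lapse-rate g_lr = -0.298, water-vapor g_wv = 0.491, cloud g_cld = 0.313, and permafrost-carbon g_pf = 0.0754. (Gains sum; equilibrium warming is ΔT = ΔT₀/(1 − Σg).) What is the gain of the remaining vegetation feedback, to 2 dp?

Amplification A = ΔT/ΔT₀ = 8.69/3 = 2.897.
Total gain g = 1 − 1/A = 1 − 1/2.897 = 0.6548.
Known gains sum to -0.298 + 0.491 + 0.313 + 0.0754 = 0.5814.
g_veg = 0.6548 − 0.5814 = 0.07.

0.07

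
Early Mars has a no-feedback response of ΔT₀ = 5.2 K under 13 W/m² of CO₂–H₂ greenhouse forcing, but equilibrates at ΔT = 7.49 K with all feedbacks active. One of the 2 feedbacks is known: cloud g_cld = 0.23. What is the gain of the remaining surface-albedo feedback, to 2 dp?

0.08

Amplification A = ΔT/ΔT₀ = 7.49/5.2 = 1.44.
Total gain g = 1 − 1/A = 1 − 1/1.44 = 0.3056.
The known gain is 0.23.
g_alb = 0.3056 − 0.23 = 0.08.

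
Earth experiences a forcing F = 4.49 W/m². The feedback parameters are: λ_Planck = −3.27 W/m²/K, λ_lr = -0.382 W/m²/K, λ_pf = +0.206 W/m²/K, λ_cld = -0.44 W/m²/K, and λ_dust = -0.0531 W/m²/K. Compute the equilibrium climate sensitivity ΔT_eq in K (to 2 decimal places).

Net feedback parameter λ = (−3.27) + (-0.382) + (+0.206) + (-0.44) + (-0.0531) = -3.9391 W/m²/K.
ΔT = −F/λ = −4.49/(-3.9391) = 1.14 K.

1.14 K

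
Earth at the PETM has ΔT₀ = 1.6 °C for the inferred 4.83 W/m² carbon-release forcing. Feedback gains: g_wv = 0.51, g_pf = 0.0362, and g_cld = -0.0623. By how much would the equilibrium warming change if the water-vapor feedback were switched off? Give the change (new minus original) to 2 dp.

-1.54 °C

Original: g = 0.4839, ΔT = 1.6/(1−0.4839) = 3.1002 °C.
Without water-vapor: g' = -0.0261, ΔT' = 1.6/(1+0.0261) = 1.5593 °C.
Change = 1.5593 − 3.1002 = -1.54 °C.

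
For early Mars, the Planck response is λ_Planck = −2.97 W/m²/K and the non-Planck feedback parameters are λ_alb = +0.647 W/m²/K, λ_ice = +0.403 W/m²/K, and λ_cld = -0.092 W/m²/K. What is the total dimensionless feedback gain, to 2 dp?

Convert to gains: g_alb = 0.647/2.97 = 0.2178; g_ice = 0.403/2.97 = 0.1357; g_cld = -0.092/2.97 = -0.03098.
Total gain g = 0.32252.

0.32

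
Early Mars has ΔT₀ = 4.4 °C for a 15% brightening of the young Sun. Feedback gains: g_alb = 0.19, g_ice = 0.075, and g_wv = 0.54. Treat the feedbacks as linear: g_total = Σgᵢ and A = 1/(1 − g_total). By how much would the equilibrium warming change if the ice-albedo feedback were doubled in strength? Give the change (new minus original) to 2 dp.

Original: g = 0.805, ΔT = 4.4/(1−0.805) = 22.5641 °C.
With doubled ice-albedo: g' = 0.88, ΔT' = 4.4/(1−0.88) = 36.6667 °C.
Change = 36.6667 − 22.5641 = 14.10 °C.

14.10 °C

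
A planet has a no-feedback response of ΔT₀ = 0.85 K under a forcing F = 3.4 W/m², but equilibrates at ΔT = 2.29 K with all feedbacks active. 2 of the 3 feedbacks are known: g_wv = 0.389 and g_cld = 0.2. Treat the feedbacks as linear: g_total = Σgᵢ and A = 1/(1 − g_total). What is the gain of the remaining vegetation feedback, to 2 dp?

Amplification A = ΔT/ΔT₀ = 2.29/0.85 = 2.694.
Total gain g = 1 − 1/A = 1 − 1/2.694 = 0.6288.
Known gains sum to 0.389 + 0.2 = 0.589.
g_veg = 0.6288 − 0.589 = 0.04.

0.04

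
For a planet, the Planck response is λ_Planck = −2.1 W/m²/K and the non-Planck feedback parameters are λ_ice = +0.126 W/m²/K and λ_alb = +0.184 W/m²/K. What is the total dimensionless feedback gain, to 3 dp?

Convert to gains: g_ice = 0.126/2.1 = 0.06; g_alb = 0.184/2.1 = 0.08762.
Total gain g = 0.14762.

0.148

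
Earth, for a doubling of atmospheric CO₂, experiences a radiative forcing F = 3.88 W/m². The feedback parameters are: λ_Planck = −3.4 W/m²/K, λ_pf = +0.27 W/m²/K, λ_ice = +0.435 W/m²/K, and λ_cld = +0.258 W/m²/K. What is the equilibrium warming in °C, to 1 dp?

1.6 °C

Net feedback parameter λ = (−3.4) + (+0.27) + (+0.435) + (+0.258) = -2.437 W/m²/K.
ΔT = −F/λ = −3.88/(-2.437) = 1.6 °C.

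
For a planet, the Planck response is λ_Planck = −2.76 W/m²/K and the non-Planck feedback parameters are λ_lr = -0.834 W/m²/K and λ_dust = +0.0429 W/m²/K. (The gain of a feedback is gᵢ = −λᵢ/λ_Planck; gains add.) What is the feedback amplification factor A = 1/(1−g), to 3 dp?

0.777

Convert to gains: g_lr = -0.834/2.76 = -0.3022; g_dust = 0.0429/2.76 = 0.01554.
Total gain g = -0.28666.
A = 1/(1 + 0.28666) = 0.777.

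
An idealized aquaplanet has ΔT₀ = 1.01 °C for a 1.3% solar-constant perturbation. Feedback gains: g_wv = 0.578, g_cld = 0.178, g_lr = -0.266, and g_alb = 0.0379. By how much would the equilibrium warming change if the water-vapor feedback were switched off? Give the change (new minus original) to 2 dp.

Original: g = 0.5279, ΔT = 1.01/(1−0.5279) = 2.1394 °C.
Without water-vapor: g' = -0.0501, ΔT' = 1.01/(1+0.0501) = 0.9618 °C.
Change = 0.9618 − 2.1394 = -1.18 °C.

-1.18 °C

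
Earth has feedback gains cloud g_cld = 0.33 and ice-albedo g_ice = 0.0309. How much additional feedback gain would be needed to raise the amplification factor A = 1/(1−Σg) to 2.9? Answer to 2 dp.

0.29

Current total gain = 0.3609.
Target gain for A = 2.9: g* = 1 − 1/2.9 = 0.6552.
Additional gain needed = 0.6552 − 0.3609 = 0.29.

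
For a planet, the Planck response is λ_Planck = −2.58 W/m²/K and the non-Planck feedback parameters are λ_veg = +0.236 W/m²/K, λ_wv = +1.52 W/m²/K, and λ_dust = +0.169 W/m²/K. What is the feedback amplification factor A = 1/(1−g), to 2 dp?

Convert to gains: g_veg = 0.236/2.58 = 0.09147; g_wv = 1.52/2.58 = 0.5891; g_dust = 0.169/2.58 = 0.0655.
Total gain g = 0.74607.
A = 1/(1 − 0.74607) = 3.94.

3.94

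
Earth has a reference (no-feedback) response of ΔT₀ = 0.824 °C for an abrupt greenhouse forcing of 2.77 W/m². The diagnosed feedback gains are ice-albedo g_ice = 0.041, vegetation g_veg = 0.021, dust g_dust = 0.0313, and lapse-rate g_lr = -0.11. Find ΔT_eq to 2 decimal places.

0.81 °C

Total gain g = 0.041 + 0.021 + 0.0313 − 0.11 = -0.0167.
Amplification A = 1/(1 + 0.0167) = 0.9836.
ΔT = 0.824 × 0.9836 = 0.81 °C.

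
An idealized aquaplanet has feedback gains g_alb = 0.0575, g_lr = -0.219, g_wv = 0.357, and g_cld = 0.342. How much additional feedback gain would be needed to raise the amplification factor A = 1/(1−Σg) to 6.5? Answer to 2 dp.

0.31

Current total gain = 0.5375.
Target gain for A = 6.5: g* = 1 − 1/6.5 = 0.8462.
Additional gain needed = 0.8462 − 0.5375 = 0.31.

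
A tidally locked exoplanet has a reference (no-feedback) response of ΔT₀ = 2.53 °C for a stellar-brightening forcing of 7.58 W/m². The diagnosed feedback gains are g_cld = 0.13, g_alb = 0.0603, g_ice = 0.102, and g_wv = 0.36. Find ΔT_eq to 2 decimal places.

7.28 °C

Total gain g = 0.13 + 0.0603 + 0.102 + 0.36 = 0.6523.
Amplification A = 1/(1 − 0.6523) = 2.876.
ΔT = 2.53 × 2.876 = 7.28 °C.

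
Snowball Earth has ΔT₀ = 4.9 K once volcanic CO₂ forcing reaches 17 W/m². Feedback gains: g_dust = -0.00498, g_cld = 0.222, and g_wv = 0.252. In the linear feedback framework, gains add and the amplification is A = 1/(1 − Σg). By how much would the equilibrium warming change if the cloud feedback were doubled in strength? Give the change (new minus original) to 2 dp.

Original: g = 0.46902, ΔT = 4.9/(1−0.46902) = 9.2282 K.
With doubled cloud: g' = 0.69102, ΔT' = 4.9/(1−0.69102) = 15.8586 K.
Change = 15.8586 − 9.2282 = 6.63 K.

6.63 K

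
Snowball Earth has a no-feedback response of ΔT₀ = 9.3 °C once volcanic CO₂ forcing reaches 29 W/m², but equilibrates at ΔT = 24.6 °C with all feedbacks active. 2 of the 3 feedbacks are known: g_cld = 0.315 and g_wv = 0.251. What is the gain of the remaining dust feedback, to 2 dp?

Amplification A = ΔT/ΔT₀ = 24.6/9.3 = 2.645.
Total gain g = 1 − 1/A = 1 − 1/2.645 = 0.6219.
Known gains sum to 0.315 + 0.251 = 0.566.
g_dust = 0.6219 − 0.566 = 0.06.

0.06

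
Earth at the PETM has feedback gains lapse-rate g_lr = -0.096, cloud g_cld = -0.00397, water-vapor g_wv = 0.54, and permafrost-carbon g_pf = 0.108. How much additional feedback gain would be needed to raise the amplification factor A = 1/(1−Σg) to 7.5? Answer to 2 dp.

Current total gain = 0.54803.
Target gain for A = 7.5: g* = 1 − 1/7.5 = 0.8667.
Additional gain needed = 0.8667 − 0.54803 = 0.32.

0.32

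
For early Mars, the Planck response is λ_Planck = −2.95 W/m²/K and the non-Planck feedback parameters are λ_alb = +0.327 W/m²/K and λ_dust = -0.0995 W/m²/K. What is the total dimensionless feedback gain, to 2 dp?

0.08

Convert to gains: g_alb = 0.327/2.95 = 0.1108; g_dust = -0.0995/2.95 = -0.03373.
Total gain g = 0.07707.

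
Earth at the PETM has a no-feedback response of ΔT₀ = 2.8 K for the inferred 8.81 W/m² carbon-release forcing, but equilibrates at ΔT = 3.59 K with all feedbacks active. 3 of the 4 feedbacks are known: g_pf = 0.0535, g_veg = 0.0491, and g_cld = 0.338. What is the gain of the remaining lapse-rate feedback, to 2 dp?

-0.22

Amplification A = ΔT/ΔT₀ = 3.59/2.8 = 1.282.
Total gain g = 1 − 1/A = 1 − 1/1.282 = 0.22.
Known gains sum to 0.0535 + 0.0491 + 0.338 = 0.4406.
g_lr = 0.22 − 0.4406 = -0.22.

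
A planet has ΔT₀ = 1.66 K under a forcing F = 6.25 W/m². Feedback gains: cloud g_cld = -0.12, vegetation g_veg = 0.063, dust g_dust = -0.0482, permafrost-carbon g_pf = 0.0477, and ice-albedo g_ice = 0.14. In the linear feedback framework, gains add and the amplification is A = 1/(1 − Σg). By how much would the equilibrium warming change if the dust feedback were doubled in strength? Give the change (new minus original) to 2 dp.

Original: g = 0.0825, ΔT = 1.66/(1−0.0825) = 1.8093 K.
With doubled dust: g' = 0.0343, ΔT' = 1.66/(1−0.0343) = 1.7190 K.
Change = 1.7190 − 1.8093 = -0.09 K.

-0.09 K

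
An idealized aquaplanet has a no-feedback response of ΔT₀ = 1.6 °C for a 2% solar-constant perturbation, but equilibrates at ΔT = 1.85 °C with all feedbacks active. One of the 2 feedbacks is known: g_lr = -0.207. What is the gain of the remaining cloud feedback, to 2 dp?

Amplification A = ΔT/ΔT₀ = 1.85/1.6 = 1.156.
Total gain g = 1 − 1/A = 1 − 1/1.156 = 0.1349.
The known gain is -0.207.
g_cld = 0.1349 + 0.207 = 0.34.

0.34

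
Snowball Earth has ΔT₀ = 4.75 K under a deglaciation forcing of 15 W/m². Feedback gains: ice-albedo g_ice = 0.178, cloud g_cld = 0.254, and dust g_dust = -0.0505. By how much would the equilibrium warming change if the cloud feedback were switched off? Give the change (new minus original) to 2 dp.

-2.24 K

Original: g = 0.3815, ΔT = 4.75/(1−0.3815) = 7.6799 K.
Without cloud: g' = 0.1275, ΔT' = 4.75/(1−0.1275) = 5.4441 K.
Change = 5.4441 − 7.6799 = -2.24 K.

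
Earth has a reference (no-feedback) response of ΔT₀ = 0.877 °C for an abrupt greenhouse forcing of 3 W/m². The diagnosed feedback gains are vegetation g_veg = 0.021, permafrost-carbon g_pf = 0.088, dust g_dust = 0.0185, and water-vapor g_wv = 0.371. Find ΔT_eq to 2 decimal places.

1.75 °C

Total gain g = 0.021 + 0.088 + 0.0185 + 0.371 = 0.4985.
Amplification A = 1/(1 − 0.4985) = 1.994.
ΔT = 0.877 × 1.994 = 1.75 °C.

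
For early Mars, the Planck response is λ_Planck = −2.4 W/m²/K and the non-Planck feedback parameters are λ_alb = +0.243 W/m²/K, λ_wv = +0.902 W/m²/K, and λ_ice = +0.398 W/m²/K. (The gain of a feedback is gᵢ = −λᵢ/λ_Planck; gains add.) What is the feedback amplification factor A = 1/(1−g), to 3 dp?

Convert to gains: g_alb = 0.243/2.4 = 0.1013; g_wv = 0.902/2.4 = 0.3758; g_ice = 0.398/2.4 = 0.1658.
Total gain g = 0.6429.
A = 1/(1 − 0.6429) = 2.800.

2.800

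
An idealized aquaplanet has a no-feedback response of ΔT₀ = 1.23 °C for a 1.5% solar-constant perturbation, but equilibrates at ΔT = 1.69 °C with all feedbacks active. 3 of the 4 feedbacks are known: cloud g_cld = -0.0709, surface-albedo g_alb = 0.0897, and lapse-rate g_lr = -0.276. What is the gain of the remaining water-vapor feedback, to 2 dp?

0.53

Amplification A = ΔT/ΔT₀ = 1.69/1.23 = 1.374.
Total gain g = 1 − 1/A = 1 − 1/1.374 = 0.2722.
Known gains sum to -0.0709 + 0.0897 − 0.276 = -0.2572.
g_wv = 0.2722 + 0.2572 = 0.53.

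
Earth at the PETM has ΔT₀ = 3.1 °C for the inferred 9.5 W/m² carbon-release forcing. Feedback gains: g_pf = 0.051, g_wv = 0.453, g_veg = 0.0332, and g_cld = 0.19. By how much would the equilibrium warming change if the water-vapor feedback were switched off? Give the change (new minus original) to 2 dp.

Original: g = 0.7272, ΔT = 3.1/(1−0.7272) = 11.3636 °C.
Without water-vapor: g' = 0.2742, ΔT' = 3.1/(1−0.2742) = 4.2711 °C.
Change = 4.2711 − 11.3636 = -7.09 °C.

-7.09 °C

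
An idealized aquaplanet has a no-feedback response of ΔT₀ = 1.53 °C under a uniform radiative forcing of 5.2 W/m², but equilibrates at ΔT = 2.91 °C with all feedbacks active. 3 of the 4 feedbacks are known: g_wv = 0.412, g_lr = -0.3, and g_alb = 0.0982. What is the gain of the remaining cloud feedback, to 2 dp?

0.26

Amplification A = ΔT/ΔT₀ = 2.91/1.53 = 1.902.
Total gain g = 1 − 1/A = 1 − 1/1.902 = 0.4742.
Known gains sum to 0.412 − 0.3 + 0.0982 = 0.2102.
g_cld = 0.4742 − 0.2102 = 0.26.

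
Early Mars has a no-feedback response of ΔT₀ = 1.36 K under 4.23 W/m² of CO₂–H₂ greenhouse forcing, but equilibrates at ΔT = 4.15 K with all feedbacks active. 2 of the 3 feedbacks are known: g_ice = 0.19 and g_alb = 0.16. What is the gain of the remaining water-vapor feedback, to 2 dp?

0.32

Amplification A = ΔT/ΔT₀ = 4.15/1.36 = 3.051.
Total gain g = 1 − 1/A = 1 − 1/3.051 = 0.6722.
Known gains sum to 0.19 + 0.16 = 0.35.
g_wv = 0.6722 − 0.35 = 0.32.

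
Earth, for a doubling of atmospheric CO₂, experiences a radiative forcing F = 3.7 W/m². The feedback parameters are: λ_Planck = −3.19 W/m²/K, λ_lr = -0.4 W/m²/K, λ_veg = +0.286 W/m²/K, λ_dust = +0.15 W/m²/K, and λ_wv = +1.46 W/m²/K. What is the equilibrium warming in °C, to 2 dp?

2.18 °C

Net feedback parameter λ = (−3.19) + (-0.4) + (+0.286) + (+0.15) + (+1.46) = -1.694 W/m²/K.
ΔT = −F/λ = −3.7/(-1.694) = 2.18 °C.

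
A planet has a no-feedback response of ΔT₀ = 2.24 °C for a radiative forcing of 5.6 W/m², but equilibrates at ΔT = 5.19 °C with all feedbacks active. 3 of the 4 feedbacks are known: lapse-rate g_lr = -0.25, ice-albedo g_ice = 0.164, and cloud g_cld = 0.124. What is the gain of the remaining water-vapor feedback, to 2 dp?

Amplification A = ΔT/ΔT₀ = 5.19/2.24 = 2.317.
Total gain g = 1 − 1/A = 1 − 1/2.317 = 0.5684.
Known gains sum to -0.25 + 0.164 + 0.124 = 0.038.
g_wv = 0.5684 − 0.038 = 0.53.

0.53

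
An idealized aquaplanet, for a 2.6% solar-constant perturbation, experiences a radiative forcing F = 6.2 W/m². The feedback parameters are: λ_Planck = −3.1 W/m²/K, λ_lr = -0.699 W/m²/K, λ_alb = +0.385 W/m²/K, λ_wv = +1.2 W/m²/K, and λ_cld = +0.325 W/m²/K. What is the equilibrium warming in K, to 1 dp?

Net feedback parameter λ = (−3.1) + (-0.699) + (+0.385) + (+1.2) + (+0.325) = -1.889 W/m²/K.
ΔT = −F/λ = −6.2/(-1.889) = 3.3 K.

3.3 K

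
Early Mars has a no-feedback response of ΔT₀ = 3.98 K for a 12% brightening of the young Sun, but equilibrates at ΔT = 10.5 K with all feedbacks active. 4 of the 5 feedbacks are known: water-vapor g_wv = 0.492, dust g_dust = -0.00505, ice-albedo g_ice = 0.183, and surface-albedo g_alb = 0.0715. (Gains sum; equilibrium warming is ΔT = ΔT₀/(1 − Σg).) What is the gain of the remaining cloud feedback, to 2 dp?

Amplification A = ΔT/ΔT₀ = 10.5/3.98 = 2.638.
Total gain g = 1 − 1/A = 1 − 1/2.638 = 0.6209.
Known gains sum to 0.492 − 0.00505 + 0.183 + 0.0715 = 0.74145.
g_cld = 0.6209 − 0.74145 = -0.12.

-0.12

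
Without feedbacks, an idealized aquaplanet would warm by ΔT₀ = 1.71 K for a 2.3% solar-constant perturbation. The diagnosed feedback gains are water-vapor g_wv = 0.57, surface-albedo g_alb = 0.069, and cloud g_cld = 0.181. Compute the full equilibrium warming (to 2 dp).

9.50 K

Total gain g = 0.57 + 0.069 + 0.181 = 0.82.
Amplification A = 1/(1 − 0.82) = 5.556.
ΔT = 1.71 × 5.556 = 9.50 K.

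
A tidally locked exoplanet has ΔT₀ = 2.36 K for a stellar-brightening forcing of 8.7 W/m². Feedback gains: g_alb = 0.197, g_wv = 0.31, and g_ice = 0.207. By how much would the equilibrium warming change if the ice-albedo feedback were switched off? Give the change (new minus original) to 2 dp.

-3.46 K

Original: g = 0.714, ΔT = 2.36/(1−0.714) = 8.2517 K.
Without ice-albedo: g' = 0.507, ΔT' = 2.36/(1−0.507) = 4.7870 K.
Change = 4.7870 − 8.2517 = -3.46 K.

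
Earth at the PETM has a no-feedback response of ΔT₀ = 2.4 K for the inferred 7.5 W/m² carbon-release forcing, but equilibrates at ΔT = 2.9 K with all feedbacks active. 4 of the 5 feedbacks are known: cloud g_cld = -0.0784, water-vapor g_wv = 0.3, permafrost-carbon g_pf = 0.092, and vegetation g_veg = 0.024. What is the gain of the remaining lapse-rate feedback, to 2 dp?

-0.17

Amplification A = ΔT/ΔT₀ = 2.9/2.4 = 1.208.
Total gain g = 1 − 1/A = 1 − 1/1.208 = 0.1722.
Known gains sum to -0.0784 + 0.3 + 0.092 + 0.024 = 0.3376.
g_lr = 0.1722 − 0.3376 = -0.17.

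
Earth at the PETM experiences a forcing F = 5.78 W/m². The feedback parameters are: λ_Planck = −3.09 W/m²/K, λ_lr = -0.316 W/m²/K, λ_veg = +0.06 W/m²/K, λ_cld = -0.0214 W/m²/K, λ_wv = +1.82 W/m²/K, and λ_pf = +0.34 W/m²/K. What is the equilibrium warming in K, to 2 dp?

4.79 K

Net feedback parameter λ = (−3.09) + (-0.316) + (+0.06) + (-0.0214) + (+1.82) + (+0.34) = -1.2074 W/m²/K.
ΔT = −F/λ = −5.78/(-1.2074) = 4.79 K.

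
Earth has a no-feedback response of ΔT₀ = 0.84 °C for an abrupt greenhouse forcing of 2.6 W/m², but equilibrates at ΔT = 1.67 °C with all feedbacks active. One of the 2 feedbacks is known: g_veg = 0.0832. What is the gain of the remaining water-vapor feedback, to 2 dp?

0.41

Amplification A = ΔT/ΔT₀ = 1.67/0.84 = 1.988.
Total gain g = 1 − 1/A = 1 − 1/1.988 = 0.497.
The known gain is 0.0832.
g_wv = 0.497 − 0.0832 = 0.41.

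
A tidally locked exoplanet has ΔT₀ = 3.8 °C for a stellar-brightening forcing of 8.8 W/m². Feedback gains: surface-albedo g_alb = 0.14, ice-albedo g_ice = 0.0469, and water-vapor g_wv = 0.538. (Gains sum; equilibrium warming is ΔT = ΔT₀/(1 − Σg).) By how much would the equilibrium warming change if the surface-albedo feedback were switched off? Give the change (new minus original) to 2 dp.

-4.66 °C

Original: g = 0.7249, ΔT = 3.8/(1−0.7249) = 13.8132 °C.
Without surface-albedo: g' = 0.5849, ΔT' = 3.8/(1−0.5849) = 9.1544 °C.
Change = 9.1544 − 13.8132 = -4.66 °C.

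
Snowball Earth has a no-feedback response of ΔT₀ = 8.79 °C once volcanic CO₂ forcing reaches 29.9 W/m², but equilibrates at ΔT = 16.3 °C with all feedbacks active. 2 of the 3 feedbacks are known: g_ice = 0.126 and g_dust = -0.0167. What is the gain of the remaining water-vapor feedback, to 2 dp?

0.35

Amplification A = ΔT/ΔT₀ = 16.3/8.79 = 1.854.
Total gain g = 1 − 1/A = 1 − 1/1.854 = 0.4606.
Known gains sum to 0.126 − 0.0167 = 0.1093.
g_wv = 0.4606 − 0.1093 = 0.35.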